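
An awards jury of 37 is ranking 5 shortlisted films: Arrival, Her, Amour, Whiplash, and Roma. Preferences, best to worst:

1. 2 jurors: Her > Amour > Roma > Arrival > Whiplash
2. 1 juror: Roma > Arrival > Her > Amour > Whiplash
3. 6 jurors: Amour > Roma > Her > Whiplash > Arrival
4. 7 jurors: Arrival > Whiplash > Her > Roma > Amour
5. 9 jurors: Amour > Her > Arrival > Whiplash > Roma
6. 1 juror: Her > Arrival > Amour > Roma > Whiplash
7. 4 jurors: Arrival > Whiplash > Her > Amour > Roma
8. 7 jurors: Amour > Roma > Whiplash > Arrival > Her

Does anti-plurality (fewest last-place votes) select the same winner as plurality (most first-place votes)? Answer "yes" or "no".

no

Anti-plurality — last-place votes: Arrival 6, Her 7, Amour 7, Whiplash 4, Roma 13. Winner: Whiplash.
Plurality — first-place votes: Arrival 11, Her 3, Amour 22, Whiplash 0, Roma 1. Winner: Amour.
The two methods disagree.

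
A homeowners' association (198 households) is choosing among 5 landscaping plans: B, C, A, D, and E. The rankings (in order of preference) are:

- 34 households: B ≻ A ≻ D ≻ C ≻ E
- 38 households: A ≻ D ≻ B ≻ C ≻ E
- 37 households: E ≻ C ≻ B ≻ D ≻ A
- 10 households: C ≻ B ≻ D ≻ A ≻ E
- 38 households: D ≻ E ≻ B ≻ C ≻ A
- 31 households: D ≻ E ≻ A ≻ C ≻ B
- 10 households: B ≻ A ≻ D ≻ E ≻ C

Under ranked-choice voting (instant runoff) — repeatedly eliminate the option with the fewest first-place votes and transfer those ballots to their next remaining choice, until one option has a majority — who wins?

D

Round 1: B 44, C 10, A 38, D 69, E 37. Eliminate C.
Round 2: B 54, A 38, D 69, E 37. Eliminate E.
Round 3: B 91, A 38, D 69. Eliminate A.
Round 4: B 91, D 107. D has a majority.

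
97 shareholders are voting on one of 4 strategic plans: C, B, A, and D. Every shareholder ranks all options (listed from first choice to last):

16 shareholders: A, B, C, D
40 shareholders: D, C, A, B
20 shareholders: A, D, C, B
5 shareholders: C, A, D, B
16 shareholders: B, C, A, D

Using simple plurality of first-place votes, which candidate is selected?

D

First-place votes: C 5, B 16, A 36, D 40.
D has the most first-place votes.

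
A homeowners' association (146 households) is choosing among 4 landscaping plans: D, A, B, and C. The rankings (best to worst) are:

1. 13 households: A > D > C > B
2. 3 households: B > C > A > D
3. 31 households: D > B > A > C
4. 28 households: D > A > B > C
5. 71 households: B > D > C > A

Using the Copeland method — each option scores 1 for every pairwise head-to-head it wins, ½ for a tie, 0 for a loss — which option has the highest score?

D: beats A and C; loses to B → score 2.
A: loses to D, B, and C → score 0.
B: beats D, A, and C → score 3.
C: beats A; loses to D and B → score 1.
B has the best pairwise record.

B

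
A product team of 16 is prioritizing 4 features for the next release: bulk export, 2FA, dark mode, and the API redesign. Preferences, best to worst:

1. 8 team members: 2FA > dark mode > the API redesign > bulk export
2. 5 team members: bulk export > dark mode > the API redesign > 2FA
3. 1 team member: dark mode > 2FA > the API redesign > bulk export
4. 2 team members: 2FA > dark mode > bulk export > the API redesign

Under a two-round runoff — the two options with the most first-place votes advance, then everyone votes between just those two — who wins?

Round 1 first-place votes: bulk export 5, 2FA 10, dark mode 1, the API redesign 0.
2FA and bulk export advance.
Runoff: 2FA is preferred to bulk export by 11 voters; bulk export by 5.
2FA wins the runoff.

2FA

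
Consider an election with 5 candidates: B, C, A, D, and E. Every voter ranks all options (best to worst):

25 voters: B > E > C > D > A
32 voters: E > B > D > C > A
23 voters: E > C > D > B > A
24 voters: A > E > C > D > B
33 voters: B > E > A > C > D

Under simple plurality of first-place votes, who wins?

First-place votes: B 58, C 0, A 24, D 0, E 55.
B has the most first-place votes.

B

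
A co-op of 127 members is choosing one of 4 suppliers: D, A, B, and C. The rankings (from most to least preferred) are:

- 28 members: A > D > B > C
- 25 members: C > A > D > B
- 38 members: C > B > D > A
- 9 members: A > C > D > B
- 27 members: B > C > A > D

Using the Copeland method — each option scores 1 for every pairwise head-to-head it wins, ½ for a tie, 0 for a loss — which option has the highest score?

C

D: loses to A, B, and C → score 0.
A: beats D; loses to B and C → score 1.
B: beats D and A; loses to C → score 2.
C: beats D, A, and B → score 3.
C has the best pairwise record.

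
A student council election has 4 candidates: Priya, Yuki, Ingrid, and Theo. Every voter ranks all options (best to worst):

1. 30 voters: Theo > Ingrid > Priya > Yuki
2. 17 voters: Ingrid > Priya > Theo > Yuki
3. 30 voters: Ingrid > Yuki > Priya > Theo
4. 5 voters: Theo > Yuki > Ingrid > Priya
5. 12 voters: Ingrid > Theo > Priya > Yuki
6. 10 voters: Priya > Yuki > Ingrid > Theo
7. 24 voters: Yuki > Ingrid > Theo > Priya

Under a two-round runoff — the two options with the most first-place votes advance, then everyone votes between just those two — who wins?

Round 1 first-place votes: Priya 10, Yuki 24, Ingrid 59, Theo 35.
Ingrid and Theo advance.
Runoff: Ingrid is preferred to Theo by 93 voters; Theo by 35.
Ingrid wins the runoff.

Ingrid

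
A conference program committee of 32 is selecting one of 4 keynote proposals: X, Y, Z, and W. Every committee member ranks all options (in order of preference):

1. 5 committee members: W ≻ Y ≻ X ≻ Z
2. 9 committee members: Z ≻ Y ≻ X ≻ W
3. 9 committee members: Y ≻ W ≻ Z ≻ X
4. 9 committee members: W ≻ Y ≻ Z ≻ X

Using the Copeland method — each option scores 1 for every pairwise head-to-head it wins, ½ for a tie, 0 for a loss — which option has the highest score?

X: loses to Y, Z, and W → score 0.
Y: beats X, Z, and W → score 3.
Z: beats X; loses to Y and W → score 1.
W: beats X and Z; loses to Y → score 2.
Y has the best pairwise record.

Y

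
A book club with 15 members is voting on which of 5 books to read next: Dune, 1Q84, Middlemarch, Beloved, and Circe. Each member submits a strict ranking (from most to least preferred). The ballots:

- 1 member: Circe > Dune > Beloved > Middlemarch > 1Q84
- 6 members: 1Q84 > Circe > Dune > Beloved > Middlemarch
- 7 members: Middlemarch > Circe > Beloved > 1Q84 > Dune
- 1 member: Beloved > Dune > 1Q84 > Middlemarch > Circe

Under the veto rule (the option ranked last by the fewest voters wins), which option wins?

Beloved

Last-place votes: Dune 7, 1Q84 1, Middlemarch 6, Beloved 0, Circe 1.
Beloved is ranked last by the fewest voters, so Beloved wins.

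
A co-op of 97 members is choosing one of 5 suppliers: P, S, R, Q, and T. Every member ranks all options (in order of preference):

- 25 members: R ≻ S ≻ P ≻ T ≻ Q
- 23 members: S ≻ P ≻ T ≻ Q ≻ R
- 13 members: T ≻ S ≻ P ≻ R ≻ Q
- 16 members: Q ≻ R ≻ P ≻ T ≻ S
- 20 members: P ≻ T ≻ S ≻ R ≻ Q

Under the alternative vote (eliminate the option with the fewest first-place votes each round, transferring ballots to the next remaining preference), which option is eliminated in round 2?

Q

Round 1: P 20, S 23, R 25, Q 16, T 13. Eliminate T.
Round 2: P 20, S 36, R 25, Q 16. Eliminate Q.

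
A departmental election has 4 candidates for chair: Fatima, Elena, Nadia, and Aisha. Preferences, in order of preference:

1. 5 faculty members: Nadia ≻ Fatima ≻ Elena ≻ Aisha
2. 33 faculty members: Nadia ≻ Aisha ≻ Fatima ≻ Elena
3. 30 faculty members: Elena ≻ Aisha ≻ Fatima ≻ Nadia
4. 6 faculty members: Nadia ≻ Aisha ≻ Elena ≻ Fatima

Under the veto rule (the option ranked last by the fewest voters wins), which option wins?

Last-place votes: Fatima 6, Elena 33, Nadia 30, Aisha 5.
Aisha is ranked last by the fewest voters, so Aisha wins.

Aisha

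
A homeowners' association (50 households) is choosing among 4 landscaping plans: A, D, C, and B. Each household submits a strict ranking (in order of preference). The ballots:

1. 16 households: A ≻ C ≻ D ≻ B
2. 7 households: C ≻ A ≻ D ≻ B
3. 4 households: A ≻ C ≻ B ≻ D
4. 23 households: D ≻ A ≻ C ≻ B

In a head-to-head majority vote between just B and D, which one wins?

D

Voters preferring B to D: 4; preferring D to B: 46.
D wins the head-to-head.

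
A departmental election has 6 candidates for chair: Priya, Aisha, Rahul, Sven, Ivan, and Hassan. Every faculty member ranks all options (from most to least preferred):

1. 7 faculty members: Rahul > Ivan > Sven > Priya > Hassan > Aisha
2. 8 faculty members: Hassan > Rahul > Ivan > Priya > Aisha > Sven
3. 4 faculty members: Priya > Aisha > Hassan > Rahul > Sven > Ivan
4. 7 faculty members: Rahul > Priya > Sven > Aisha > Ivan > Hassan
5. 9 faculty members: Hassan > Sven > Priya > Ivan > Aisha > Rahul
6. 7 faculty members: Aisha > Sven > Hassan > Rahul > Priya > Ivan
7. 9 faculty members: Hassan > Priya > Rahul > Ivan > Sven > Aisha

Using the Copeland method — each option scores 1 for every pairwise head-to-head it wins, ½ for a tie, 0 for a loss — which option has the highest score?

Hassan

Priya: beats Aisha, Sven, and Ivan; loses to Rahul and Hassan → score 3.
Aisha: loses to Priya, Rahul, Sven, Ivan, and Hassan → score 0.
Rahul: beats Priya, Aisha, Sven, and Ivan; loses to Hassan → score 4.
Sven: beats Aisha and Ivan; loses to Priya, Rahul, and Hassan → score 2.
Ivan: beats Aisha; loses to Priya, Rahul, Sven, and Hassan → score 1.
Hassan: beats Priya, Aisha, Rahul, Sven, and Ivan → score 5.
Hassan has the best pairwise record.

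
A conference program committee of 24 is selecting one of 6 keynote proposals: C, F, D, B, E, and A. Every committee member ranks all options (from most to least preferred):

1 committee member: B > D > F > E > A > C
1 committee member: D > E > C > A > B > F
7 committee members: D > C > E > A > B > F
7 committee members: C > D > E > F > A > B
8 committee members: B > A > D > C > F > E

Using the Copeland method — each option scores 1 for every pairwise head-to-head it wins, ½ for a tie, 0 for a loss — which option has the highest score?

D

C: beats F, B, E, and A; loses to D → score 4.
F: loses to C, D, B, E, and A → score 0.
D: beats C, F, B, E, and A → score 5.
B: beats F; loses to C, D, E, and A → score 1.
E: beats F, B, and A; loses to C and D → score 3.
A: beats F and B; loses to C, D, and E → score 2.
D has the best pairwise record.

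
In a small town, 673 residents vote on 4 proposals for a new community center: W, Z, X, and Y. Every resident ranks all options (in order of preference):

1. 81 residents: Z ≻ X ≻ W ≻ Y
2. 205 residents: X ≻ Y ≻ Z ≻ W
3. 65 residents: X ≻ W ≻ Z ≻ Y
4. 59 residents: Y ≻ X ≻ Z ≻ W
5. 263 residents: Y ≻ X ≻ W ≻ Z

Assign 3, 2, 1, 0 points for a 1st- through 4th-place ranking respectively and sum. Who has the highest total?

W: 81·1 + 205·0 + 65·2 + 59·0 + 263·1 = 474
Z: 81·3 + 205·1 + 65·1 + 59·1 + 263·0 = 572
X: 81·2 + 205·3 + 65·3 + 59·2 + 263·2 = 1616
Y: 81·0 + 205·2 + 65·0 + 59·3 + 263·3 = 1376
X has the highest Borda score (1616).

X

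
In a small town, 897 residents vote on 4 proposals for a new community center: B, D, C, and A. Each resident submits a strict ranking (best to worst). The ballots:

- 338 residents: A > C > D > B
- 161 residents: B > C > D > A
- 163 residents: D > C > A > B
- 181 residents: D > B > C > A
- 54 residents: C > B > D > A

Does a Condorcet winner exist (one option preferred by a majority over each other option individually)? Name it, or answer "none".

C

C vs B: 555–342 for C.
C vs D: 553–344 for C.
C vs A: 559–338 for C.
C beats every other option head-to-head.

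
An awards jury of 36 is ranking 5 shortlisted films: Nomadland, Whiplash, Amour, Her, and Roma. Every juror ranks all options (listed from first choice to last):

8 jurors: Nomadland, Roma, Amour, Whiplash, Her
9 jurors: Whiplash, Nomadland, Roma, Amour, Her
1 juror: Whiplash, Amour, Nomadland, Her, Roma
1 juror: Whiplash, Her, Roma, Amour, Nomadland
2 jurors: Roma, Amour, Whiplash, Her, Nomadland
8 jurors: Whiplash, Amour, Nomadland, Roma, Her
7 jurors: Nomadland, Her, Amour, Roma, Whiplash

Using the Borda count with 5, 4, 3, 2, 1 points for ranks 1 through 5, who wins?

Nomadland

Nomadland: 8·5 + 9·4 + 1·3 + 1·1 + 2·1 + 8·3 + 7·5 = 141
Whiplash: 8·2 + 9·5 + 1·5 + 1·5 + 2·3 + 8·5 + 7·1 = 124
Amour: 8·3 + 9·2 + 1·4 + 1·2 + 2·4 + 8·4 + 7·3 = 109
Her: 8·1 + 9·1 + 1·2 + 1·4 + 2·2 + 8·1 + 7·4 = 63
Roma: 8·4 + 9·3 + 1·1 + 1·3 + 2·5 + 8·2 + 7·2 = 103
Nomadland has the highest Borda score (141).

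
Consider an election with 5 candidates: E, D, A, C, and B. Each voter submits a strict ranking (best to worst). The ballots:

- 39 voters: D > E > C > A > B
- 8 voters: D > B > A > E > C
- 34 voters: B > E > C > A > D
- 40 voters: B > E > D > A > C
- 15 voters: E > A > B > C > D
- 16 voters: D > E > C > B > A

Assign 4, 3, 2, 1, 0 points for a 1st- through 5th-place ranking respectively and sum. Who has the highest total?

E

E: 39·3 + 8·1 + 34·3 + 40·3 + 15·4 + 16·3 = 455
D: 39·4 + 8·4 + 34·0 + 40·2 + 15·0 + 16·4 = 332
A: 39·1 + 8·2 + 34·1 + 40·1 + 15·3 + 16·0 = 174
C: 39·2 + 8·0 + 34·2 + 40·0 + 15·1 + 16·2 = 193
B: 39·0 + 8·3 + 34·4 + 40·4 + 15·2 + 16·1 = 366
E has the highest Borda score (455).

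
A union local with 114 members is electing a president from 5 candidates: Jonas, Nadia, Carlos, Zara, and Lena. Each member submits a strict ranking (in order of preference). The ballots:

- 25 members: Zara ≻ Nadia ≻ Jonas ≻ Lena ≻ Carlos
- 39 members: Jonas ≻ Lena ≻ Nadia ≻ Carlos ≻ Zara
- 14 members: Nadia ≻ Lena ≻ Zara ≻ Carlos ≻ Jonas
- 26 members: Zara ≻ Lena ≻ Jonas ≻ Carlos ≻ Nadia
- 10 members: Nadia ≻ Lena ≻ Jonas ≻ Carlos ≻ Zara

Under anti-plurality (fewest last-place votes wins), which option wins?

Lena

Last-place votes: Jonas 14, Nadia 26, Carlos 25, Zara 49, Lena 0.
Lena is ranked last by the fewest voters, so Lena wins.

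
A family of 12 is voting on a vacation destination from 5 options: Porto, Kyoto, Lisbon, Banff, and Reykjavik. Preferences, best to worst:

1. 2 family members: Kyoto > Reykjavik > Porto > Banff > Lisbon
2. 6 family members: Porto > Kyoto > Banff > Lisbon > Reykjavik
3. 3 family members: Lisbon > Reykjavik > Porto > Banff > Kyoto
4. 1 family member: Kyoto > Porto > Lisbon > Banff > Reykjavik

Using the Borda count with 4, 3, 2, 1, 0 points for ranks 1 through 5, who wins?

Porto: 2·2 + 6·4 + 3·2 + 1·3 = 37
Kyoto: 2·4 + 6·3 + 3·0 + 1·4 = 30
Lisbon: 2·0 + 6·1 + 3·4 + 1·2 = 20
Banff: 2·1 + 6·2 + 3·1 + 1·1 = 18
Reykjavik: 2·3 + 6·0 + 3·3 + 1·0 = 15
Porto has the highest Borda score (37).

Porto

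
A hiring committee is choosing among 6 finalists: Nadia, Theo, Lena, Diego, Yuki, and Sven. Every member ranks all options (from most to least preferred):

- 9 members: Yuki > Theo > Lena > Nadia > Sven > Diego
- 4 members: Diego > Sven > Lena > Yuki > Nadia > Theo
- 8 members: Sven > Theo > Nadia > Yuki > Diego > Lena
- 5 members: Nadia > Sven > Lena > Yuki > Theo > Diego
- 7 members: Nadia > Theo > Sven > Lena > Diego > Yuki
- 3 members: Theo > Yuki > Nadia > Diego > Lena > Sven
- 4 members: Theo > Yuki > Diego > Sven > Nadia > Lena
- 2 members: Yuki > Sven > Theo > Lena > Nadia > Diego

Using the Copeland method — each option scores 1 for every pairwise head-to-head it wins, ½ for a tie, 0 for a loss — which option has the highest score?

Nadia: beats Lena, Diego, and Sven; loses to Theo and Yuki → score 3.
Theo: beats Nadia, Lena, Diego, Yuki, and Sven → score 5.
Lena: beats Diego; loses to Nadia, Theo, Yuki, and Sven → score 1.
Diego: loses to Nadia, Theo, Lena, Yuki, and Sven → score 0.
Yuki: beats Nadia, Lena, and Diego; loses to Theo and Sven → score 3.
Sven: beats Lena, Diego, and Yuki; loses to Nadia and Theo → score 3.
Theo has the best pairwise record.

Theo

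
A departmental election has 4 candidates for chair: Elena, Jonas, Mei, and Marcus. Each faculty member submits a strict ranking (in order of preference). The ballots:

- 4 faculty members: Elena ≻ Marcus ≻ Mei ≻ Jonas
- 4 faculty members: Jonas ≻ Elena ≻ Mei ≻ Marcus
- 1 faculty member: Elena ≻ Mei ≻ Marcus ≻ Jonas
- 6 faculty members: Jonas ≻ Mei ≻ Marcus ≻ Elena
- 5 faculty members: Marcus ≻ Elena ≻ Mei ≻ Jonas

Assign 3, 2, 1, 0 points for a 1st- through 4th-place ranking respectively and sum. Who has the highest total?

Elena

Elena: 4·3 + 4·2 + 1·3 + 6·0 + 5·2 = 33
Jonas: 4·0 + 4·3 + 1·0 + 6·3 + 5·0 = 30
Mei: 4·1 + 4·1 + 1·2 + 6·2 + 5·1 = 27
Marcus: 4·2 + 4·0 + 1·1 + 6·1 + 5·3 = 30
Elena has the highest Borda score (33).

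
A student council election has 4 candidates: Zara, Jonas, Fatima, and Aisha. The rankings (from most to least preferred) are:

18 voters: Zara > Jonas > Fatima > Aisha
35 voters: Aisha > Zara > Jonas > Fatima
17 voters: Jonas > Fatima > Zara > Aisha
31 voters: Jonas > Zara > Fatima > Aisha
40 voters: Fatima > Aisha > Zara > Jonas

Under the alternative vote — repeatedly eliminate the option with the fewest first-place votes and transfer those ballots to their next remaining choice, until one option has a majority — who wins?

Round 1: Zara 18, Jonas 48, Fatima 40, Aisha 35. Eliminate Zara.
Round 2: Jonas 66, Fatima 40, Aisha 35. Eliminate Aisha.
Round 3: Jonas 101, Fatima 40. Jonas has a majority.

Jonas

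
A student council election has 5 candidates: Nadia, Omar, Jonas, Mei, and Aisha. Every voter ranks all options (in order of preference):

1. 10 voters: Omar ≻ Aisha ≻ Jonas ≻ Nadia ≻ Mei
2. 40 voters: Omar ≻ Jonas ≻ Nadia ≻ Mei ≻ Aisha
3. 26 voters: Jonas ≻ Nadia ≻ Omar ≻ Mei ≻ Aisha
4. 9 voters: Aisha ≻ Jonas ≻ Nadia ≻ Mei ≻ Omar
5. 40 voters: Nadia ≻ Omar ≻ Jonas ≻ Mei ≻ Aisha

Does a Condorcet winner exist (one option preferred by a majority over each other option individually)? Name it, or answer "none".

none

Checking pairwise contests:
Jonas beats Nadia 85–40.
Nadia beats Omar 75–50.
Omar beats Jonas 90–35.
Nadia beats Mei 125–0.
Nadia beats Aisha 106–19.
Every option loses at least one head-to-head, so there is no Condorcet winner.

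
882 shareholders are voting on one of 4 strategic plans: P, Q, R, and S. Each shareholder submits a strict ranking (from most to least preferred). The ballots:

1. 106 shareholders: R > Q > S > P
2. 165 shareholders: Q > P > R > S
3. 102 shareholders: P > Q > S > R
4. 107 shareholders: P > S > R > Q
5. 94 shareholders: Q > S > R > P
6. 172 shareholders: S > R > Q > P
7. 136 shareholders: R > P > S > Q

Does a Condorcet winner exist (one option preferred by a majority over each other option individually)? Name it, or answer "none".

none

Checking pairwise contests:
Q beats P 537–345.
R beats Q 521–361.
S beats R 475–407.
P beats S 510–372.
Every option loses at least one head-to-head, so there is no Condorcet winner.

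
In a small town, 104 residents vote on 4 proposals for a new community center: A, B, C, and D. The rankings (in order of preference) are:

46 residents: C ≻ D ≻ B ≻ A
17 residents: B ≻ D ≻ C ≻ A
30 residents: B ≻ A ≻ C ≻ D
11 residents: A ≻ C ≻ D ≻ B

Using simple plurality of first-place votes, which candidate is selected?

First-place votes: A 11, B 47, C 46, D 0.
B has the most first-place votes.

B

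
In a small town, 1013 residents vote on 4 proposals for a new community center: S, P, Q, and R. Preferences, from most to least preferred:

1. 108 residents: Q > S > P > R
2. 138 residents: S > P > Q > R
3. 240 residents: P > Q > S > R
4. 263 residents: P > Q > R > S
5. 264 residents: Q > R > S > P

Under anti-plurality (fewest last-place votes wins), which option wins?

Last-place votes: S 263, P 264, Q 0, R 486.
Q is ranked last by the fewest voters, so Q wins.

Q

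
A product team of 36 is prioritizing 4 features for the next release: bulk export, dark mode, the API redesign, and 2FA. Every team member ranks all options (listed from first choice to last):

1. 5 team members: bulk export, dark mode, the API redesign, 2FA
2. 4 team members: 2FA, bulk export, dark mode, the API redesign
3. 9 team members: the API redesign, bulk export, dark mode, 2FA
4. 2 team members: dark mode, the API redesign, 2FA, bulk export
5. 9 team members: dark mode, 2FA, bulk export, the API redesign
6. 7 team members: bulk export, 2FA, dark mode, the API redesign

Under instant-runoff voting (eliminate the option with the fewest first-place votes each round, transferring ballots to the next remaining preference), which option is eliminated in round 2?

Round 1: bulk export 12, dark mode 11, the API redesign 9, 2FA 4. Eliminate 2FA.
Round 2: bulk export 16, dark mode 11, the API redesign 9. Eliminate the API redesign.

the API redesign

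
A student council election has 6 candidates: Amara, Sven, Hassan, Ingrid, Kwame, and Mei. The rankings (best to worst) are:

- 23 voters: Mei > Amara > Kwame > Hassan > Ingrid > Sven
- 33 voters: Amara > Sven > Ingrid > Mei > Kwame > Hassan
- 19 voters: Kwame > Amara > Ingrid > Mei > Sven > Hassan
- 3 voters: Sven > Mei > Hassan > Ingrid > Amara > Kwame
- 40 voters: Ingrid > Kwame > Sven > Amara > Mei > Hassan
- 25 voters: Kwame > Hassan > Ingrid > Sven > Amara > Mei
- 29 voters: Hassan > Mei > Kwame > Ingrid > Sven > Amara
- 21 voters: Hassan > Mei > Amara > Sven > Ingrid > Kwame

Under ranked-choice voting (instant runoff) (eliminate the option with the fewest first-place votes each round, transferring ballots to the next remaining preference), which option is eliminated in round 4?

Hassan

Round 1: Amara 33, Sven 3, Hassan 50, Ingrid 40, Kwame 44, Mei 23. Eliminate Sven.
Round 2: Amara 33, Hassan 50, Ingrid 40, Kwame 44, Mei 26. Eliminate Mei.
Round 3: Amara 56, Hassan 53, Ingrid 40, Kwame 44. Eliminate Ingrid.
Round 4: Amara 56, Hassan 53, Kwame 84. Eliminate Hassan.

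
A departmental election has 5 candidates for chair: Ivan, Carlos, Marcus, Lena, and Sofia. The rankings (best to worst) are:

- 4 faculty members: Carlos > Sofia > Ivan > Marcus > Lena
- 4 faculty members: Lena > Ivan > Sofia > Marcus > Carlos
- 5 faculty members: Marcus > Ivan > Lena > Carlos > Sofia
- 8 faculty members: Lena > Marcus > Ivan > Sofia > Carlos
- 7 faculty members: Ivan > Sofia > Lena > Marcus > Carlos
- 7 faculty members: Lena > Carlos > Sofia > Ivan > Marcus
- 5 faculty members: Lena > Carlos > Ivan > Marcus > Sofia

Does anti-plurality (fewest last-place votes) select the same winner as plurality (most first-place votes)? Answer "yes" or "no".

Anti-plurality — last-place votes: Ivan 0, Carlos 19, Marcus 7, Lena 4, Sofia 10. Winner: Ivan.
Plurality — first-place votes: Ivan 7, Carlos 4, Marcus 5, Lena 24, Sofia 0. Winner: Lena.
The two methods disagree.

no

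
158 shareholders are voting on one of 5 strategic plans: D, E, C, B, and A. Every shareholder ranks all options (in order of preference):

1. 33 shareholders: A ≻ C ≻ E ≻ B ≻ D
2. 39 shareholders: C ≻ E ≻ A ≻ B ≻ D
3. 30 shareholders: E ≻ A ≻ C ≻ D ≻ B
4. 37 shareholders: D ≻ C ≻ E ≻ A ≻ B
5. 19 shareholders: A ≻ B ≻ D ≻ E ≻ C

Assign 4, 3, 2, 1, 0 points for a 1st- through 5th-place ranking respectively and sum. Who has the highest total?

D: 33·0 + 39·0 + 30·1 + 37·4 + 19·2 = 216
E: 33·2 + 39·3 + 30·4 + 37·2 + 19·1 = 396
C: 33·3 + 39·4 + 30·2 + 37·3 + 19·0 = 426
B: 33·1 + 39·1 + 30·0 + 37·0 + 19·3 = 129
A: 33·4 + 39·2 + 30·3 + 37·1 + 19·4 = 413
C has the highest Borda score (426).

C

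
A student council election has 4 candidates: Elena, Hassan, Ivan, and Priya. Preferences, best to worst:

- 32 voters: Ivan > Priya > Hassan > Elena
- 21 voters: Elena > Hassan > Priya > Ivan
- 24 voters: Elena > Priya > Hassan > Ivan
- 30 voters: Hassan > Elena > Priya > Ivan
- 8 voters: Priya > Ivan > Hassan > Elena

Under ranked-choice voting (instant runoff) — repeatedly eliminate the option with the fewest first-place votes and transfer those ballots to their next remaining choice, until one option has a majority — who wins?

Elena

Round 1: Elena 45, Hassan 30, Ivan 32, Priya 8. Eliminate Priya.
Round 2: Elena 45, Hassan 30, Ivan 40. Eliminate Hassan.
Round 3: Elena 75, Ivan 40. Elena has a majority.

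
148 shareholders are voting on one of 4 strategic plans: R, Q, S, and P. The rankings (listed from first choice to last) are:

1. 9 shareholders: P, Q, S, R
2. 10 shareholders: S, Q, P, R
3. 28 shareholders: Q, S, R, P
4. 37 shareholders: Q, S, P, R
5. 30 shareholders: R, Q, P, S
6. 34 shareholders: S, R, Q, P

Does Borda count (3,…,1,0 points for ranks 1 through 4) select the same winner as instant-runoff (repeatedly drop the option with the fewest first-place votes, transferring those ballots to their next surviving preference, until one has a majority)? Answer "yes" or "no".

yes

Borda — scores: R 186, Q 327, S 271, P 104. Winner: Q.
Instant-runoff — R1 R 30, Q 65, S 44, P 9 (P out); R2 R 30, Q 74, S 44 (R out); R3 Q 104, S 44 (Q winner). Winner: Q.
The two methods agree.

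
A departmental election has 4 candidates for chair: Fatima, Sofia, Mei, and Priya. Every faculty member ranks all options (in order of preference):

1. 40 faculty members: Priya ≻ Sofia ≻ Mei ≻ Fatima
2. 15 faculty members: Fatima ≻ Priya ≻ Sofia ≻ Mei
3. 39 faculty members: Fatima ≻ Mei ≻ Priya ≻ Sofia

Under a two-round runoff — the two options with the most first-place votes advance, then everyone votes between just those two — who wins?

Round 1 first-place votes: Fatima 54, Sofia 0, Mei 0, Priya 40.
Fatima and Priya advance.
Runoff: Fatima is preferred to Priya by 54 voters; Priya by 40.
Fatima wins the runoff.

Fatima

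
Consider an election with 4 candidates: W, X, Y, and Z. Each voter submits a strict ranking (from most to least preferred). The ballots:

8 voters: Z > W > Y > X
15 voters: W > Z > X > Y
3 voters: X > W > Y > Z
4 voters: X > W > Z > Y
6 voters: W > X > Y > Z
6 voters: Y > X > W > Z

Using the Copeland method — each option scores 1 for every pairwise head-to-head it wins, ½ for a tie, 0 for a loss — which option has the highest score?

W: beats X, Y, and Z → score 3.
X: beats Y; loses to W and Z → score 1.
Y: loses to W, X, and Z → score 0.
Z: beats X and Y; loses to W → score 2.
W has the best pairwise record.

W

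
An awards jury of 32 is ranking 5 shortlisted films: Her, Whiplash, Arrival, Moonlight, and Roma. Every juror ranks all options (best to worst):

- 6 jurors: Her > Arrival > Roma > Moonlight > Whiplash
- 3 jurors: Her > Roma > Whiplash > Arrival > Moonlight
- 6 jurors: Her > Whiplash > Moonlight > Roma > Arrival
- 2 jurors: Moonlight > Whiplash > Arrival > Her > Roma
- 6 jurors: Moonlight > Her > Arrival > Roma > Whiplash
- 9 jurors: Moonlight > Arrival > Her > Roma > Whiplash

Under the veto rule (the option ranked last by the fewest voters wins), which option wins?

Her

Last-place votes: Her 0, Whiplash 21, Arrival 6, Moonlight 3, Roma 2.
Her is ranked last by the fewest voters, so Her wins.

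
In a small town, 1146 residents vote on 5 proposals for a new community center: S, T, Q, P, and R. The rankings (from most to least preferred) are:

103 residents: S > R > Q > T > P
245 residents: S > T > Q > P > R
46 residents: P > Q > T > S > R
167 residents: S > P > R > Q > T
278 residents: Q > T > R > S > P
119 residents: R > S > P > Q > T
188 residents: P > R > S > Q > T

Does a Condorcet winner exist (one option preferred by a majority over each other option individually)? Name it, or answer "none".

Checking pairwise contests:
R beats S 585–561.
S beats T 822–324.
S beats Q 822–324.
S beats P 912–234.
P beats R 646–500.
Every option loses at least one head-to-head, so there is no Condorcet winner.

none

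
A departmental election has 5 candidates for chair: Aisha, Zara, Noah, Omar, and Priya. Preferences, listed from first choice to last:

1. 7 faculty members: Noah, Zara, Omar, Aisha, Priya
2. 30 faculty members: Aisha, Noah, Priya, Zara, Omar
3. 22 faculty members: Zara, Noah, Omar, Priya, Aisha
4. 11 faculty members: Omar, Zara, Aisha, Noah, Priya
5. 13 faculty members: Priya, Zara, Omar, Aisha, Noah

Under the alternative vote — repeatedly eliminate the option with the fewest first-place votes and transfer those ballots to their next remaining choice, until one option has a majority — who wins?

Round 1: Aisha 30, Zara 22, Noah 7, Omar 11, Priya 13. Eliminate Noah.
Round 2: Aisha 30, Zara 29, Omar 11, Priya 13. Eliminate Omar.
Round 3: Aisha 30, Zara 40, Priya 13. Eliminate Priya.
Round 4: Aisha 30, Zara 53. Zara has a majority.

Zara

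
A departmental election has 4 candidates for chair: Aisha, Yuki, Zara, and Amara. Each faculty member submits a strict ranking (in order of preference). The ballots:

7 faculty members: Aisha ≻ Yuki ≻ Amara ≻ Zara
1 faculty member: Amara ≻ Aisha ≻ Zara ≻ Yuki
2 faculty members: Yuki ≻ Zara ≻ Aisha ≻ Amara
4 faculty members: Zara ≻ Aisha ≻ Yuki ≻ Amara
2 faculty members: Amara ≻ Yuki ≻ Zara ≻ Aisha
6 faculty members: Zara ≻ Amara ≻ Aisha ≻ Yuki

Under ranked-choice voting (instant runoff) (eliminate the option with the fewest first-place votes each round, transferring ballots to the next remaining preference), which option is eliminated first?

Yuki

Round 1: Aisha 7, Yuki 2, Zara 10, Amara 3. Eliminate Yuki.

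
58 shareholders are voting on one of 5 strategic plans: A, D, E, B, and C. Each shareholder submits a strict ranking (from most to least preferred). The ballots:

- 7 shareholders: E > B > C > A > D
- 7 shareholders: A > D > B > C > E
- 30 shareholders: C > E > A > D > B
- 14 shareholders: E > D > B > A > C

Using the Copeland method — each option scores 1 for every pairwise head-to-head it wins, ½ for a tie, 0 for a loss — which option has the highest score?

C

A: beats D and B; loses to E and C → score 2.
D: beats B; loses to A, E, and C → score 1.
E: beats A, D, and B; loses to C → score 3.
B: loses to A, D, E, and C → score 0.
C: beats A, D, E, and B → score 4.
C has the best pairwise record.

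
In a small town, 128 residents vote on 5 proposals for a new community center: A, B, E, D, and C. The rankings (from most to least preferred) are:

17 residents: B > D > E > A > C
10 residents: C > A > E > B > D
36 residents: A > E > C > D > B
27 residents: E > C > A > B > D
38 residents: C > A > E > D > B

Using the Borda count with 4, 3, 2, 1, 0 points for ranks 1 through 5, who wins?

A: 17·1 + 10·3 + 36·4 + 27·2 + 38·3 = 359
B: 17·4 + 10·1 + 36·0 + 27·1 + 38·0 = 105
E: 17·2 + 10·2 + 36·3 + 27·4 + 38·2 = 346
D: 17·3 + 10·0 + 36·1 + 27·0 + 38·1 = 125
C: 17·0 + 10·4 + 36·2 + 27·3 + 38·4 = 345
A has the highest Borda score (359).

A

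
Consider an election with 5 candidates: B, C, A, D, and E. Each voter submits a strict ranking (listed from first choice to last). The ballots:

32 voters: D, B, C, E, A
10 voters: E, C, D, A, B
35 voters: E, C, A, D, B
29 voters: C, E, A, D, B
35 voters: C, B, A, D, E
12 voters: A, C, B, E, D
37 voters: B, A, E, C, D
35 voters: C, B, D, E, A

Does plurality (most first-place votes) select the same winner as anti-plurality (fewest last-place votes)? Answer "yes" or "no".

yes

Plurality — first-place votes: B 37, C 99, A 12, D 32, E 45. Winner: C.
Anti-plurality — last-place votes: B 74, C 0, A 67, D 49, E 35. Winner: C.
The two methods agree.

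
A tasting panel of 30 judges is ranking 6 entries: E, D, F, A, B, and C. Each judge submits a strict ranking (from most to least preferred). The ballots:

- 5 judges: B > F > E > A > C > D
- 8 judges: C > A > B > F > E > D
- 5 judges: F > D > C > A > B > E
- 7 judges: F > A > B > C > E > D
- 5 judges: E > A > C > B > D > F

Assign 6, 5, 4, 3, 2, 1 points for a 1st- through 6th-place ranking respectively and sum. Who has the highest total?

E: 5·4 + 8·2 + 5·1 + 7·2 + 5·6 = 85
D: 5·1 + 8·1 + 5·5 + 7·1 + 5·2 = 55
F: 5·5 + 8·3 + 5·6 + 7·6 + 5·1 = 126
A: 5·3 + 8·5 + 5·3 + 7·5 + 5·5 = 130
B: 5·6 + 8·4 + 5·2 + 7·4 + 5·3 = 115
C: 5·2 + 8·6 + 5·4 + 7·3 + 5·4 = 119
A has the highest Borda score (130).

A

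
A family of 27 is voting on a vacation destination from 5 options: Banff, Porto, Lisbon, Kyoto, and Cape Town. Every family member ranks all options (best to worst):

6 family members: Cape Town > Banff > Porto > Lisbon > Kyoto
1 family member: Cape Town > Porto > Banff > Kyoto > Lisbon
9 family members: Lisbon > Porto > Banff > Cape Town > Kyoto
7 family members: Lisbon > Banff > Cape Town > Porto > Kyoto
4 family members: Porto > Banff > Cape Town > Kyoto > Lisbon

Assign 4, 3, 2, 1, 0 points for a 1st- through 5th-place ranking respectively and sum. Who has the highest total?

Banff: 6·3 + 1·2 + 9·2 + 7·3 + 4·3 = 71
Porto: 6·2 + 1·3 + 9·3 + 7·1 + 4·4 = 65
Lisbon: 6·1 + 1·0 + 9·4 + 7·4 + 4·0 = 70
Kyoto: 6·0 + 1·1 + 9·0 + 7·0 + 4·1 = 5
Cape Town: 6·4 + 1·4 + 9·1 + 7·2 + 4·2 = 59
Banff has the highest Borda score (71).

Banff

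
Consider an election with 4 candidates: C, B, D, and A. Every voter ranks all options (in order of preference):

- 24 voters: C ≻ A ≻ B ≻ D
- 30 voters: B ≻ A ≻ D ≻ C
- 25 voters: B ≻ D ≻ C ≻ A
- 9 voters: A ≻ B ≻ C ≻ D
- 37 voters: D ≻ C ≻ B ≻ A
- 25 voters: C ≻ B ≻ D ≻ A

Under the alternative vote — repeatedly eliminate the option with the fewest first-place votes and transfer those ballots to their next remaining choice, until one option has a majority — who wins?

C

Round 1: C 49, B 55, D 37, A 9. Eliminate A.
Round 2: C 49, B 64, D 37. Eliminate D.
Round 3: C 86, B 64. C has a majority.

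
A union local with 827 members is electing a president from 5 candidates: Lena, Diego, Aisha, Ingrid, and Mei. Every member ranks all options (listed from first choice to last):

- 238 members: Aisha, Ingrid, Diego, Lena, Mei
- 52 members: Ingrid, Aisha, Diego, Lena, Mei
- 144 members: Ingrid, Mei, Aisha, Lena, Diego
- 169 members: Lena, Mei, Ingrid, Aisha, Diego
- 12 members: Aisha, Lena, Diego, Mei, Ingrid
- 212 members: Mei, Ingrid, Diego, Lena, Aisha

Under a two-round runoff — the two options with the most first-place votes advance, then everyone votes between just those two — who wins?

Mei

Round 1 first-place votes: Lena 169, Diego 0, Aisha 250, Ingrid 196, Mei 212.
Aisha and Mei advance.
Runoff: Aisha is preferred to Mei by 302 voters; Mei by 525.
Mei wins the runoff.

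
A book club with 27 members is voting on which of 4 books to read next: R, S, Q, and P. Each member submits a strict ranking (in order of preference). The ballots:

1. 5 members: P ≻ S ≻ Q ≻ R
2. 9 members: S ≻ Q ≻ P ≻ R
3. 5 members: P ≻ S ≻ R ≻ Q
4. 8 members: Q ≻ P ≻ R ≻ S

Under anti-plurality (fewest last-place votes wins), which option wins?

Last-place votes: R 14, S 8, Q 5, P 0.
P is ranked last by the fewest voters, so P wins.

P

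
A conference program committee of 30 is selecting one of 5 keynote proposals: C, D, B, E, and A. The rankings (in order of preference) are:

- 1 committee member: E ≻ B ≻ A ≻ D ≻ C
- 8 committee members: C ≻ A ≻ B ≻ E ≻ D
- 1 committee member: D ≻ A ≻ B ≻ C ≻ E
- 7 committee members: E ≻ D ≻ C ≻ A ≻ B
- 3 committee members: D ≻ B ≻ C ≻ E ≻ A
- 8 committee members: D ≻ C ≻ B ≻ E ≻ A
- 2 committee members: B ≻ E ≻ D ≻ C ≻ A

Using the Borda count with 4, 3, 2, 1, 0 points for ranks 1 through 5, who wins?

C

C: 1·0 + 8·4 + 1·1 + 7·2 + 3·2 + 8·3 + 2·1 = 79
D: 1·1 + 8·0 + 1·4 + 7·3 + 3·4 + 8·4 + 2·2 = 74
B: 1·3 + 8·2 + 1·2 + 7·0 + 3·3 + 8·2 + 2·4 = 54
E: 1·4 + 8·1 + 1·0 + 7·4 + 3·1 + 8·1 + 2·3 = 57
A: 1·2 + 8·3 + 1·3 + 7·1 + 3·0 + 8·0 + 2·0 = 36
C has the highest Borda score (79).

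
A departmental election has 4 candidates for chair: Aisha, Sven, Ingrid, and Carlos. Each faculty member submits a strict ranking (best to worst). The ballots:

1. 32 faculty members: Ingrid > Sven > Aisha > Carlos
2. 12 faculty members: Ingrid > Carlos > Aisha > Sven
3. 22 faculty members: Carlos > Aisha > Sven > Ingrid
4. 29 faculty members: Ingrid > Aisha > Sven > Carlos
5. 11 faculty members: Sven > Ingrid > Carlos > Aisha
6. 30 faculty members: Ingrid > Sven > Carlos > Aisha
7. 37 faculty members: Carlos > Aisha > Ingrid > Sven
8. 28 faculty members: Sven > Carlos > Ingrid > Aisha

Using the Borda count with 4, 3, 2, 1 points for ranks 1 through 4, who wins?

Aisha: 32·2 + 12·2 + 22·3 + 29·3 + 11·1 + 30·1 + 37·3 + 28·1 = 421
Sven: 32·3 + 12·1 + 22·2 + 29·2 + 11·4 + 30·3 + 37·1 + 28·4 = 493
Ingrid: 32·4 + 12·4 + 22·1 + 29·4 + 11·3 + 30·4 + 37·2 + 28·2 = 597
Carlos: 32·1 + 12·3 + 22·4 + 29·1 + 11·2 + 30·2 + 37·4 + 28·3 = 499
Ingrid has the highest Borda score (597).

Ingrid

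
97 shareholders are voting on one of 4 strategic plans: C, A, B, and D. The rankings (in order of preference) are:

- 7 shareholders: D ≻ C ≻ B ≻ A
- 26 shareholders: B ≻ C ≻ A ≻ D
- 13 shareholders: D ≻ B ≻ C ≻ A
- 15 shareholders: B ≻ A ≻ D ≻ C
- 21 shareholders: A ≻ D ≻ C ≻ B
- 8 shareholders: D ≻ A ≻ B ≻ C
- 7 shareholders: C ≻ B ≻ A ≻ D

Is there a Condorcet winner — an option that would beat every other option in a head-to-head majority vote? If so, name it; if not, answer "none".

Checking pairwise contests:
B beats C 62–35.
C beats A 53–44.
D beats B 49–48.
A beats D 69–28.
Every option loses at least one head-to-head, so there is no Condorcet winner.

none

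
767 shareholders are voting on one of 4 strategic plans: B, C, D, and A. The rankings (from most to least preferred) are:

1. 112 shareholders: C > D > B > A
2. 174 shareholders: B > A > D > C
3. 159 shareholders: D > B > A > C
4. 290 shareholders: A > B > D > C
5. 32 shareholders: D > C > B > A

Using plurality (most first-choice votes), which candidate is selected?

A

First-place votes: B 174, C 112, D 191, A 290.
A has the most first-place votes.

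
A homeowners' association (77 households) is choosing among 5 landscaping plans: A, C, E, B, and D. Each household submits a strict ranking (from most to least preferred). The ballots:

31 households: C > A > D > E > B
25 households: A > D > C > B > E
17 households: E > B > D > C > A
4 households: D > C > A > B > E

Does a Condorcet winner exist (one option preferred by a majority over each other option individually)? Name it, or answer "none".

Checking pairwise contests:
C beats A 52–25.
D beats C 46–31.
A beats E 60–17.
A beats B 60–17.
A beats D 56–21.
Every option loses at least one head-to-head, so there is no Condorcet winner.

none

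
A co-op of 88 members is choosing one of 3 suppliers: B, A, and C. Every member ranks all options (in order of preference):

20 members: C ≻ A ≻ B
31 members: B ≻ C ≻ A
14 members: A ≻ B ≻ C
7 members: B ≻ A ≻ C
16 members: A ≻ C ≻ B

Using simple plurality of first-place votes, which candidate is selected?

First-place votes: B 38, A 30, C 20.
B has the most first-place votes.

B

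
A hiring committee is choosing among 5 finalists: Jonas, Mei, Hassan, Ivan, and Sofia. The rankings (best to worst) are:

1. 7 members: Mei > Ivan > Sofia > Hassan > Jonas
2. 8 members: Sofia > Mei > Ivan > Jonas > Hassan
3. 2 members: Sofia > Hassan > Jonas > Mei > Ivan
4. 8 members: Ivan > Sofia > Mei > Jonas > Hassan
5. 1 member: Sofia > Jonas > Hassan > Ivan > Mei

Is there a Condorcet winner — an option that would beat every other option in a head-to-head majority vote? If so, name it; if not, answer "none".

none

Checking pairwise contests:
Mei beats Jonas 23–3.
Sofia beats Mei 19–7.
Jonas beats Hassan 17–9.
Mei beats Ivan 17–9.
Ivan beats Sofia 15–11.
Every option loses at least one head-to-head, so there is no Condorcet winner.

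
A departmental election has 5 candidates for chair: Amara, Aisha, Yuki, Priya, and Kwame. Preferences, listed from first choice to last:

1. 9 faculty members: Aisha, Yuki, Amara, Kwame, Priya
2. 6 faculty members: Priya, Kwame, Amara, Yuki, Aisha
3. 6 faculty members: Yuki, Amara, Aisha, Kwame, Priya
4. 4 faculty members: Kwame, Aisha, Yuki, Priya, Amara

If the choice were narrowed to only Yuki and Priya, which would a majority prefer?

Voters preferring Yuki to Priya: 19; preferring Priya to Yuki: 6.
Yuki wins the head-to-head.

Yuki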